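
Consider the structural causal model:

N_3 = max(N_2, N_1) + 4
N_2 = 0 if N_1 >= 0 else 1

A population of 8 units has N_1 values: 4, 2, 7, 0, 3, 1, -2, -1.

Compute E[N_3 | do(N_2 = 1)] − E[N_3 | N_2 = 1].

do(N_2=1) breaks N_2's dependence on N_1. With N_2=1 fixed, N_3 across the units is 8, 6, 11, 5, 7, 5, 5, 5, mean 6.5.
Conditioning on N_2=1 selects the 2 unit(s) with N_1 ∈ {-2, -1}. Their N_3 values: 5, 5. Mean = 5.
Difference = 6.5 − 5 = 1.5.

1.5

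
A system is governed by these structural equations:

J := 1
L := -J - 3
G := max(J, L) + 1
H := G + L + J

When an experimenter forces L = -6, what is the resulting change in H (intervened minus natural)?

Under do(L=-6), the mechanism L := -J - 3 is discarded; L is fixed at -6.
G = max(J, L) + 1  [with J=1, L=-6]  = 2
H = G + L + J  [with G=2, L=-6, J=1]  = -3
Without intervention: L = -J - 3  [with J=1]  = -4; G = max(J, L) + 1  [with J=1, L=-4]  = 2; H = G + L + J  [with G=2, L=-4, J=1]  = -1.
Change = -3 − (-1) = -2.

-2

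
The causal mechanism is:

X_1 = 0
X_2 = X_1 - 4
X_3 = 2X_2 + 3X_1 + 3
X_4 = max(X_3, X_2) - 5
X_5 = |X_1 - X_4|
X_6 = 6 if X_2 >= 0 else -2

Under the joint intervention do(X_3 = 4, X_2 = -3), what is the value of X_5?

1

Setting X_3 = 4, X_2 = -3 by intervention discards those variables' equations.
X_4 = max(X_3, X_2) - 5  [with X_3=4, X_2=-3]  = -1
X_5 = |X_1 - X_4|  [with X_1=0, X_4=-1]  = 1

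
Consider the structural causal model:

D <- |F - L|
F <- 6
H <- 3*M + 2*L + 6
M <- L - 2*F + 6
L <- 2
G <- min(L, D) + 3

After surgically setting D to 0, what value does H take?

The intervention breaks the incoming arrows to D: D <- |F - L| no longer applies, and D = 0.
No directed path runs from D to H, so H keeps its natural value.
M = L - 2*F + 6  [with L=2, F=6]  = -4
H = 3*M + 2*L + 6  [with M=-4, L=2]  = -2

-2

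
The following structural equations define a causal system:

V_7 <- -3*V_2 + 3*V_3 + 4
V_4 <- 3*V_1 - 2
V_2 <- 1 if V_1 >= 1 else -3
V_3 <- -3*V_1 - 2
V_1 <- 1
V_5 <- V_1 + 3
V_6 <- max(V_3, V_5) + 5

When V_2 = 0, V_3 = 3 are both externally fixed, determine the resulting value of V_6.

9

Under do(V_2 = 0, V_3 = 3), each intervened variable's structural equation is replaced by its fixed value.
V_5 = V_1 + 3  [with V_1=1]  = 4
V_6 = max(V_3, V_5) + 5  [with V_3=3, V_5=4]  = 9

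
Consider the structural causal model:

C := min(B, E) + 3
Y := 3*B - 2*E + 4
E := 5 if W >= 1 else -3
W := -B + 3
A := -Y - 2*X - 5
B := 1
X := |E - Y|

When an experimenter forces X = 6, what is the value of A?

The intervention breaks the incoming arrows to X: X := |E - Y| no longer applies, and X = 6.
W = -B + 3  [with B=1]  = 2
E = 5 if W >= 1 else -3  [with W=2]  = 5
Y = 3*B - 2*E + 4  [with B=1, E=5]  = -3
A = -Y - 2*X - 5  [with Y=-3, X=6]  = -14

-14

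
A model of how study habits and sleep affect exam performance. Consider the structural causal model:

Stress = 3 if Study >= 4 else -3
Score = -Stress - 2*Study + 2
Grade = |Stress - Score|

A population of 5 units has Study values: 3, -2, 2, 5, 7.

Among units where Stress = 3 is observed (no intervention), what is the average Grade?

E[Grade|Stress=3] averages over only the 2 units with Stress=3 (Study = 5, 7): Grade = 14, 18, mean 16.

16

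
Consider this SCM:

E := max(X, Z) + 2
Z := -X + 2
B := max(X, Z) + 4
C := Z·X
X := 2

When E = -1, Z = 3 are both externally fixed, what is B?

Setting E = -1, Z = 3 by intervention discards those variables' equations.
B = max(X, Z) + 4  [with X=2, Z=3]  = 7

7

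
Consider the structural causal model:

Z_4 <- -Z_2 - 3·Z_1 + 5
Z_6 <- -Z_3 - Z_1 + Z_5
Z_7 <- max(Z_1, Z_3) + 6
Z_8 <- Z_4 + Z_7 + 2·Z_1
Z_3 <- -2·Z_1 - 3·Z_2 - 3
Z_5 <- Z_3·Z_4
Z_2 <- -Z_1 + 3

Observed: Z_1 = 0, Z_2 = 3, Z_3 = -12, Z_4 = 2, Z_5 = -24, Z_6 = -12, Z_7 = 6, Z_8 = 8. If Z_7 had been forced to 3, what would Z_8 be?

5

do(Z_7=3) replaces the equation Z_7 <- max(Z_1, Z_3) + 6 with the constant Z_7 = 3.
Z_2 = -Z_1 + 3  [with Z_1=0]  = 3
Z_4 = -Z_2 - 3·Z_1 + 5  [with Z_2=3, Z_1=0]  = 2
Z_8 = Z_4 + Z_7 + 2·Z_1  [with Z_4=2, Z_7=3, Z_1=0]  = 5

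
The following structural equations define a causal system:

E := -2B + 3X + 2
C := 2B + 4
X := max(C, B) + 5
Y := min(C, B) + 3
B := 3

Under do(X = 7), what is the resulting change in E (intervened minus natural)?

Intervening sets X = 7 and removes its equation (X := max(C, B) + 5).
E = -2B + 3X + 2  [with B=3, X=7]  = 17
Without intervention: C = 2B + 4  [with B=3]  = 10; X = max(C, B) + 5  [with C=10, B=3]  = 15; E = -2B + 3X + 2  [with B=3, X=15]  = 41.
Change = 17 − 41 = -24.

-24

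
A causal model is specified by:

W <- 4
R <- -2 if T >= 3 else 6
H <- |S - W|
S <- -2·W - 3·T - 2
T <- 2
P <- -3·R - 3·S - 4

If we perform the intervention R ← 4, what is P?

do(R=4) replaces the equation R <- -2 if T >= 3 else 6 with the constant R = 4.
S = -2·W - 3·T - 2  [with W=4, T=2]  = -16
P = -3·R - 3·S - 4  [with R=4, S=-16]  = 32

32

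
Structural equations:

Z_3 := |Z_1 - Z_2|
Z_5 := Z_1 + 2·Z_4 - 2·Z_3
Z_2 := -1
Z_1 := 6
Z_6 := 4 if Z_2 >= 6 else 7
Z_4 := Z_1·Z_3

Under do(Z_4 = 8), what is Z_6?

7

Under do(Z_4=8), the mechanism Z_4 := Z_1·Z_3 is discarded; Z_4 is fixed at 8.
Since Z_6 is not a descendant of the intervened variable, it is unaffected.
Z_6 = 4 if Z_2 >= 6 else 7  [with Z_2=-1]  = 7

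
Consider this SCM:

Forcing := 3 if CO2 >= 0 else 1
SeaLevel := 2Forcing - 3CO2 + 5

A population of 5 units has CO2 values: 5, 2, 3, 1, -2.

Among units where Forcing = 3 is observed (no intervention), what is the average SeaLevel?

Observing Forcing=3 restricts to units where Forcing's equation naturally yields 3: CO2 ∈ {5, 2, 3, 1}. In that subpopulation SeaLevel = -4, 5, 2, 8, mean 2.75.

2.75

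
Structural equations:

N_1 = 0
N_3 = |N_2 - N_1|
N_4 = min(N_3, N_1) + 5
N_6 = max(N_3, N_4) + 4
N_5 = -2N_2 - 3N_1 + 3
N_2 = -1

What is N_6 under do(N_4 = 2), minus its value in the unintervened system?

-3

Under do(N_4=2), the mechanism N_4 = min(N_3, N_1) + 5 is discarded; N_4 is fixed at 2.
N_3 = |N_2 - N_1|  [with N_2=-1, N_1=0]  = 1
N_6 = max(N_3, N_4) + 4  [with N_3=1, N_4=2]  = 6
Without intervention: N_3 = |N_2 - N_1|  [with N_2=-1, N_1=0]  = 1; N_4 = min(N_3, N_1) + 5  [with N_3=1, N_1=0]  = 5; N_6 = max(N_3, N_4) + 4  [with N_3=1, N_4=5]  = 9.
Change = 6 − 9 = -3.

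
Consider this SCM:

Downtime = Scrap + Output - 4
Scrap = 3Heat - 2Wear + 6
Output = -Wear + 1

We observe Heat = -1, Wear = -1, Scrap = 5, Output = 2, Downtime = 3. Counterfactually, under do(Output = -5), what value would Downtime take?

Intervening sets Output = -5 and removes its equation (Output = -Wear + 1).
Scrap = 3Heat - 2Wear + 6  [with Heat=-1, Wear=-1]  = 5
Downtime = Scrap + Output - 4  [with Scrap=5, Output=-5]  = -4

-4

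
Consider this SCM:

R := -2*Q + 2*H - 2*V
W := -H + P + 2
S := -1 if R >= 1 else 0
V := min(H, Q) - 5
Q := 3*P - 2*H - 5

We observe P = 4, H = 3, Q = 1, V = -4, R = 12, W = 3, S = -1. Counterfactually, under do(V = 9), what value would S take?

The intervention breaks the incoming arrows to V: V := min(H, Q) - 5 no longer applies, and V = 9.
Q = 3*P - 2*H - 5  [with P=4, H=3]  = 1
R = -2*Q + 2*H - 2*V  [with Q=1, H=3, V=9]  = -14
S = -1 if R >= 1 else 0  [with R=-14]  = 0

0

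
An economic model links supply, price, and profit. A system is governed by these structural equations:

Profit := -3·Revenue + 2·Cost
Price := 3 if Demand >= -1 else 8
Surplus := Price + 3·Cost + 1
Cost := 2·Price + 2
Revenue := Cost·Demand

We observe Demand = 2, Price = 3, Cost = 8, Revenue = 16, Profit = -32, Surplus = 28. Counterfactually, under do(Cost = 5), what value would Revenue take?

10

The intervention breaks the incoming arrows to Cost: Cost := 2·Price + 2 no longer applies, and Cost = 5.
Revenue = Cost·Demand  [with Cost=5, Demand=2]  = 10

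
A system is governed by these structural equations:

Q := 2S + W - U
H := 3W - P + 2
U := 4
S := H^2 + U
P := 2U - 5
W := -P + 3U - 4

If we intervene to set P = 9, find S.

104

do(P=9) replaces the equation P := 2U - 5 with the constant P = 9.
W = -P + 3U - 4  [with P=9, U=4]  = -1
H = 3W - P + 2  [with W=-1, P=9]  = -10
S = H^2 + U  [with H=-10, U=4]  = 104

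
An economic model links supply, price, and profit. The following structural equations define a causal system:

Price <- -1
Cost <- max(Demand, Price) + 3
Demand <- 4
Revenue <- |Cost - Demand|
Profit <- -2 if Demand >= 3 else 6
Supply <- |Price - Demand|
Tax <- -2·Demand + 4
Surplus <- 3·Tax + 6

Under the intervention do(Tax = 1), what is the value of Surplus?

Intervening sets Tax = 1 and removes its equation (Tax <- -2·Demand + 4).
Surplus = 3·Tax + 6  [with Tax=1]  = 9

9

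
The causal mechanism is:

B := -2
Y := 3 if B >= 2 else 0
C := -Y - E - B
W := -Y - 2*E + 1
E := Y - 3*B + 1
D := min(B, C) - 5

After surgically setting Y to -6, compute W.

do(Y=-6) replaces the equation Y := 3 if B >= 2 else 0 with the constant Y = -6.
E = Y - 3*B + 1  [with Y=-6, B=-2]  = 1
W = -Y - 2*E + 1  [with Y=-6, E=1]  = 5

5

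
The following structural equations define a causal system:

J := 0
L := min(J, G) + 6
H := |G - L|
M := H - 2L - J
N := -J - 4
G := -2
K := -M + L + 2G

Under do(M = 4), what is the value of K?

The intervention breaks the incoming arrows to M: M := H - 2L - J no longer applies, and M = 4.
L = min(J, G) + 6  [with J=0, G=-2]  = 4
K = -M + L + 2G  [with M=4, L=4, G=-2]  = -4

-4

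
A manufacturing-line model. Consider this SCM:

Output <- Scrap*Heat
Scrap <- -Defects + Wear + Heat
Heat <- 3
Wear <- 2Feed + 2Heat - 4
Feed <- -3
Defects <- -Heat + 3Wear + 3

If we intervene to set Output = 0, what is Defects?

do(Output=0) replaces the equation Output <- Scrap*Heat with the constant Output = 0.
No directed path runs from Output to Defects, so Defects keeps its natural value.
Wear = 2Feed + 2Heat - 4  [with Feed=-3, Heat=3]  = -4
Defects = -Heat + 3Wear + 3  [with Heat=3, Wear=-4]  = -12

-12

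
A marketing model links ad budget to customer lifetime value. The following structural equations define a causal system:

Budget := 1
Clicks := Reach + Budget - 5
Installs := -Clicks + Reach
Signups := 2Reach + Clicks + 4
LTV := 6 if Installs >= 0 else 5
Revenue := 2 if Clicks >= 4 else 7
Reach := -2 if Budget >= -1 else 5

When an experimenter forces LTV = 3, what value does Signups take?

-6

The intervention breaks the incoming arrows to LTV: LTV := 6 if Installs >= 0 else 5 no longer applies, and LTV = 3.
Signups is not downstream of the intervention, so its value is determined by the original equations.
Reach = -2 if Budget >= -1 else 5  [with Budget=1]  = -2
Clicks = Reach + Budget - 5  [with Reach=-2, Budget=1]  = -6
Signups = 2Reach + Clicks + 4  [with Reach=-2, Clicks=-6]  = -6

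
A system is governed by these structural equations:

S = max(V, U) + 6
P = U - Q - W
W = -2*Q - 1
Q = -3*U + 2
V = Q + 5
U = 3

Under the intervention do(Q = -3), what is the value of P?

do(Q=-3) replaces the equation Q = -3*U + 2 with the constant Q = -3.
W = -2*Q - 1  [with Q=-3]  = 5
P = U - Q - W  [with U=3, Q=-3, W=5]  = 1

1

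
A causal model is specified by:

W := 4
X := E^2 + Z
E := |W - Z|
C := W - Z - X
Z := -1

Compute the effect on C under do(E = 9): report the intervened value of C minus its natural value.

-56

do(E=9) replaces the equation E := |W - Z| with the constant E = 9.
X = E^2 + Z  [with E=9, Z=-1]  = 80
C = W - Z - X  [with W=4, Z=-1, X=80]  = -75
Without intervention: E = |W - Z|  [with W=4, Z=-1]  = 5; X = E^2 + Z  [with E=5, Z=-1]  = 24; C = W - Z - X  [with W=4, Z=-1, X=24]  = -19.
Change = -75 − (-19) = -56.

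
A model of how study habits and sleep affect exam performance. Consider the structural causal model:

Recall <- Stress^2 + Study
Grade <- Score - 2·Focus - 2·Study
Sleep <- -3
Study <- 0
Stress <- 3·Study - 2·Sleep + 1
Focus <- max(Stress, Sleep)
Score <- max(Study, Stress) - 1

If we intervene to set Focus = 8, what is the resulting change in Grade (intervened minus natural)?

The intervention breaks the incoming arrows to Focus: Focus <- max(Stress, Sleep) no longer applies, and Focus = 8.
Stress = 3·Study - 2·Sleep + 1  [with Study=0, Sleep=-3]  = 7
Score = max(Study, Stress) - 1  [with Study=0, Stress=7]  = 6
Grade = Score - 2·Focus - 2·Study  [with Score=6, Focus=8, Study=0]  = -10
Without intervention: Stress = 3·Study - 2·Sleep + 1  [with Study=0, Sleep=-3]  = 7; Focus = max(Stress, Sleep)  [with Stress=7, Sleep=-3]  = 7; Score = max(Study, Stress) - 1  [with Study=0, Stress=7]  = 6; Grade = Score - 2·Focus - 2·Study  [with Score=6, Focus=7, Study=0]  = -8.
Change = -10 − (-8) = -2.

-2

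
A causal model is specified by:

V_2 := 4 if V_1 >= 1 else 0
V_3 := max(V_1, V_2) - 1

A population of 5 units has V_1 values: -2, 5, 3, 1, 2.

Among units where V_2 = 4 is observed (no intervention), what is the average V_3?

3.25

Observing V_2=4 restricts to units where V_2's equation naturally yields 4: V_1 ∈ {5, 3, 1, 2}. In that subpopulation V_3 = 4, 3, 3, 3, mean 3.25.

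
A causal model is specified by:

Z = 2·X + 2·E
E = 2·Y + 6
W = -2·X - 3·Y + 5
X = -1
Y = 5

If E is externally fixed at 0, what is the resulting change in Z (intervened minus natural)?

-32

The intervention breaks the incoming arrows to E: E = 2·Y + 6 no longer applies, and E = 0.
Z = 2·X + 2·E  [with X=-1, E=0]  = -2
Without intervention: E = 2·Y + 6  [with Y=5]  = 16; Z = 2·X + 2·E  [with X=-1, E=16]  = 30.
Change = -2 − 30 = -32.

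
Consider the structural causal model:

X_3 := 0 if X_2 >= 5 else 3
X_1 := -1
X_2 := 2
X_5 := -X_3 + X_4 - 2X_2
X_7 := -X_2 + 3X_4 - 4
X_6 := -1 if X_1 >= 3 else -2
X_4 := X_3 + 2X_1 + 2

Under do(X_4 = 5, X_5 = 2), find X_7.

Under do(X_4 = 5, X_5 = 2), each intervened variable's structural equation is replaced by its fixed value.
X_7 = -X_2 + 3X_4 - 4  [with X_2=2, X_4=5]  = 9

9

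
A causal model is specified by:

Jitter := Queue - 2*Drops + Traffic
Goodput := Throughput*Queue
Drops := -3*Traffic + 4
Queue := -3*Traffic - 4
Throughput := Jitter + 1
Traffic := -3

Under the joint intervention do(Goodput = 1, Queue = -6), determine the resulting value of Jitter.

Under do(Goodput = 1, Queue = -6), each intervened variable's structural equation is replaced by its fixed value.
Drops = -3*Traffic + 4  [with Traffic=-3]  = 13
Jitter = Queue - 2*Drops + Traffic  [with Queue=-6, Drops=13, Traffic=-3]  = -35

-35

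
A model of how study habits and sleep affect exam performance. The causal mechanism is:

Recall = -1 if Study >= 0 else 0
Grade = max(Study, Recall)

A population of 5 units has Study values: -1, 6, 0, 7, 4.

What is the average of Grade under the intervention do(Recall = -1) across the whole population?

Under do(Recall=-1), Recall's equation is replaced by Recall=-1 for every unit. Per-unit Grade: -1, 6, 0, 7, 4. Mean = 3.2.

3.2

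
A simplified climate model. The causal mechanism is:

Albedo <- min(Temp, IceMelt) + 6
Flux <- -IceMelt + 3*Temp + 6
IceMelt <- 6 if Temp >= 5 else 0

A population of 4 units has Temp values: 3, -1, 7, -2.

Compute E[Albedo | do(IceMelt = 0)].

do(IceMelt=0) breaks IceMelt's dependence on Temp. With IceMelt=0 fixed, Albedo across the units is 6, 5, 6, 4, mean 5.25.

5.25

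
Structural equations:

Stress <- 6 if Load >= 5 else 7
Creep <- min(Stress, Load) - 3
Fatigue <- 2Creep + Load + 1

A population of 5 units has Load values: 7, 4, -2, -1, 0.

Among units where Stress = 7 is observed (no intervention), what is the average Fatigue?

-4.25

Observing Stress=7 restricts to units where Stress's equation naturally yields 7: Load ∈ {4, -2, -1, 0}. In that subpopulation Fatigue = 7, -11, -8, -5, mean -4.25.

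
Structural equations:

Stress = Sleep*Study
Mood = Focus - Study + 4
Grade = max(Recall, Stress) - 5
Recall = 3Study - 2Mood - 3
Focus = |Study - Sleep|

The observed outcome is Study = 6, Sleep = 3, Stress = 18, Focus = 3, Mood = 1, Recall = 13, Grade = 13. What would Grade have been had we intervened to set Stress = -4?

The intervention breaks the incoming arrows to Stress: Stress = Sleep*Study no longer applies, and Stress = -4.
Focus = |Study - Sleep|  [with Study=6, Sleep=3]  = 3
Mood = Focus - Study + 4  [with Focus=3, Study=6]  = 1
Recall = 3Study - 2Mood - 3  [with Study=6, Mood=1]  = 13
Grade = max(Recall, Stress) - 5  [with Recall=13, Stress=-4]  = 8

8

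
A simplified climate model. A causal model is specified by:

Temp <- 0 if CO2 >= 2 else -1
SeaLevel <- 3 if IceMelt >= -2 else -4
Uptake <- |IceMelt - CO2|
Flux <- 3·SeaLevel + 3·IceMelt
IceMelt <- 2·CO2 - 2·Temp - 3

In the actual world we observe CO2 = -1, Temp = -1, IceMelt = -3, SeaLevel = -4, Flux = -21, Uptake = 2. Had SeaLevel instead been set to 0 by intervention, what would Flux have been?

Intervening sets SeaLevel = 0 and removes its equation (SeaLevel <- 3 if IceMelt >= -2 else -4).
Temp = 0 if CO2 >= 2 else -1  [with CO2=-1]  = -1
IceMelt = 2·CO2 - 2·Temp - 3  [with CO2=-1, Temp=-1]  = -3
Flux = 3·SeaLevel + 3·IceMelt  [with SeaLevel=0, IceMelt=-3]  = -9

-9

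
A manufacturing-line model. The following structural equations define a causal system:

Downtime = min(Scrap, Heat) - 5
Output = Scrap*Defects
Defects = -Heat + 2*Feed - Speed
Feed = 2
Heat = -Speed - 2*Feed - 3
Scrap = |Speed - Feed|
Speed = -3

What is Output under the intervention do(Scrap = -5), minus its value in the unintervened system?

-110

The intervention breaks the incoming arrows to Scrap: Scrap = |Speed - Feed| no longer applies, and Scrap = -5.
Heat = -Speed - 2*Feed - 3  [with Speed=-3, Feed=2]  = -4
Defects = -Heat + 2*Feed - Speed  [with Heat=-4, Feed=2, Speed=-3]  = 11
Output = Scrap*Defects  [with Scrap=-5, Defects=11]  = -55
Without intervention: Heat = -Speed - 2*Feed - 3  [with Speed=-3, Feed=2]  = -4; Defects = -Heat + 2*Feed - Speed  [with Heat=-4, Feed=2, Speed=-3]  = 11; Scrap = |Speed - Feed|  [with Speed=-3, Feed=2]  = 5; Output = Scrap*Defects  [with Scrap=5, Defects=11]  = 55.
Change = -55 − 55 = -110.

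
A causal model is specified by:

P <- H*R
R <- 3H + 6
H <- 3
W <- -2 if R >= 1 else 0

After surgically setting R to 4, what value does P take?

Under do(R=4), the mechanism R <- 3H + 6 is discarded; R is fixed at 4.
P = H*R  [with H=3, R=4]  = 12

12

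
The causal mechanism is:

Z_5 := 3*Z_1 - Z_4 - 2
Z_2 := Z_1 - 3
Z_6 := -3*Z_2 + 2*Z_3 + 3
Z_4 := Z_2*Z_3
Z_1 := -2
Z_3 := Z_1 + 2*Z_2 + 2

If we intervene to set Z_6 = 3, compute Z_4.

50

do(Z_6=3) replaces the equation Z_6 := -3*Z_2 + 2*Z_3 + 3 with the constant Z_6 = 3.
No directed path runs from Z_6 to Z_4, so Z_4 keeps its natural value.
Z_2 = Z_1 - 3  [with Z_1=-2]  = -5
Z_3 = Z_1 + 2*Z_2 + 2  [with Z_1=-2, Z_2=-5]  = -10
Z_4 = Z_2*Z_3  [with Z_2=-5, Z_3=-10]  = 50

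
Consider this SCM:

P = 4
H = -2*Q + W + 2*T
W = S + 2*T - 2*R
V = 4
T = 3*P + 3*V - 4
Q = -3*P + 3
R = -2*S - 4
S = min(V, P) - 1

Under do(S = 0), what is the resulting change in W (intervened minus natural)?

-15

Under do(S=0), the mechanism S = min(V, P) - 1 is discarded; S is fixed at 0.
T = 3*P + 3*V - 4  [with P=4, V=4]  = 20
R = -2*S - 4  [with S=0]  = -4
W = S + 2*T - 2*R  [with S=0, T=20, R=-4]  = 48
Without intervention: T = 3*P + 3*V - 4  [with P=4, V=4]  = 20; S = min(V, P) - 1  [with V=4, P=4]  = 3; R = -2*S - 4  [with S=3]  = -10; W = S + 2*T - 2*R  [with S=3, T=20, R=-10]  = 63.
Change = 48 − 63 = -15.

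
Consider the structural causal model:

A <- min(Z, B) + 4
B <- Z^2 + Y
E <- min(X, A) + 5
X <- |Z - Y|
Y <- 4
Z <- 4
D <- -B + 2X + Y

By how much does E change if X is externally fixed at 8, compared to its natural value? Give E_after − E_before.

The intervention breaks the incoming arrows to X: X <- |Z - Y| no longer applies, and X = 8.
B = Z^2 + Y  [with Z=4, Y=4]  = 20
A = min(Z, B) + 4  [with Z=4, B=20]  = 8
E = min(X, A) + 5  [with X=8, A=8]  = 13
Without intervention: X = |Z - Y|  [with Z=4, Y=4]  = 0; B = Z^2 + Y  [with Z=4, Y=4]  = 20; A = min(Z, B) + 4  [with Z=4, B=20]  = 8; E = min(X, A) + 5  [with X=0, A=8]  = 5.
Change = 13 − 5 = 8.

8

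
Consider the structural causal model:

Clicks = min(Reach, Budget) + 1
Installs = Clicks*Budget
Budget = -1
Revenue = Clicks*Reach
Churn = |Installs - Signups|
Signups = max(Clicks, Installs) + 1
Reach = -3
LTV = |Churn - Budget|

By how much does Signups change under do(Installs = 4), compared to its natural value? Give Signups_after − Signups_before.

2

Intervening sets Installs = 4 and removes its equation (Installs = Clicks*Budget).
Clicks = min(Reach, Budget) + 1  [with Reach=-3, Budget=-1]  = -2
Signups = max(Clicks, Installs) + 1  [with Clicks=-2, Installs=4]  = 5
Without intervention: Clicks = min(Reach, Budget) + 1  [with Reach=-3, Budget=-1]  = -2; Installs = Clicks*Budget  [with Clicks=-2, Budget=-1]  = 2; Signups = max(Clicks, Installs) + 1  [with Clicks=-2, Installs=2]  = 3.
Change = 5 − 3 = 2.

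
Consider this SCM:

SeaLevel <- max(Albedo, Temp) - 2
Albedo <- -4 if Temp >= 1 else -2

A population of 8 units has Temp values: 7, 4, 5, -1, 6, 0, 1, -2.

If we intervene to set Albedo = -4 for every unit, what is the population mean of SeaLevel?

0.5

The intervention sets Albedo=-4 in all 8 units regardless of Temp. Recomputing SeaLevel per unit gives 5, 2, 3, -3, 4, -2, -1, -4; average 0.5.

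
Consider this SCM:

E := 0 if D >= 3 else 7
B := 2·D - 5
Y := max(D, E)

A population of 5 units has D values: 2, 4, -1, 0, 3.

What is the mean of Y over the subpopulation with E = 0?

E[Y|E=0] averages over only the 2 units with E=0 (D = 4, 3): Y = 4, 3, mean 3.5.

3.5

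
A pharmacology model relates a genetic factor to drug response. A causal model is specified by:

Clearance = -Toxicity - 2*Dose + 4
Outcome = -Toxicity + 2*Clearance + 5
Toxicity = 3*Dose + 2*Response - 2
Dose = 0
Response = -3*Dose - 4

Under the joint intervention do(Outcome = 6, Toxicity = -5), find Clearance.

Under do(Outcome = 6, Toxicity = -5), each intervened variable's structural equation is replaced by its fixed value.
Clearance = -Toxicity - 2*Dose + 4  [with Toxicity=-5, Dose=0]  = 9

9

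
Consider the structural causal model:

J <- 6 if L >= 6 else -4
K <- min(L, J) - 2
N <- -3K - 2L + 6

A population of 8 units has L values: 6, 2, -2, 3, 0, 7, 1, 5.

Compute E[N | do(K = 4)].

do(K=4) breaks K's dependence on L. With K=4 fixed, N across the units is -18, -10, -2, -12, -6, -20, -8, -16, mean -11.5.

-11.5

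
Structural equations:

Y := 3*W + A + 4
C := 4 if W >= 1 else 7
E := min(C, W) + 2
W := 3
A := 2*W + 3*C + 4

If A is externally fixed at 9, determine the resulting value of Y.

22

The intervention breaks the incoming arrows to A: A := 2*W + 3*C + 4 no longer applies, and A = 9.
Y = 3*W + A + 4  [with W=3, A=9]  = 22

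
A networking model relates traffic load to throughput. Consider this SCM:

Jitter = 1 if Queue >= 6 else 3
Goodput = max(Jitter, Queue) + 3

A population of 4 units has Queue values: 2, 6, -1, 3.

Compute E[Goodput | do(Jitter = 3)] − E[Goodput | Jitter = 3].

0.75

The intervention sets Jitter=3 in all 4 units regardless of Queue. Recomputing Goodput per unit gives 6, 9, 6, 6; average 6.75.
E[Goodput|Jitter=3] averages over only the 3 units with Jitter=3 (Queue = 2, -1, 3): Goodput = 6, 6, 6, mean 6.
Difference = 6.75 − 6 = 0.75.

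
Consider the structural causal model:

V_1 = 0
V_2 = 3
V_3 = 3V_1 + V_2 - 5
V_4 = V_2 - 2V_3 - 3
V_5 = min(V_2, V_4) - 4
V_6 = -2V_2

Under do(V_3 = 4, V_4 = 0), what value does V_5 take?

-4

Setting V_3 = 4, V_4 = 0 by intervention discards those variables' equations.
V_5 = min(V_2, V_4) - 4  [with V_2=3, V_4=0]  = -4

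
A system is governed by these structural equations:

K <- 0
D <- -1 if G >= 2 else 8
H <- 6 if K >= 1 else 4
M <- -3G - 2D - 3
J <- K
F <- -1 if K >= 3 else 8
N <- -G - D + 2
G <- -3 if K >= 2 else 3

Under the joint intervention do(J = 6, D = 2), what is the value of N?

The joint intervention fixes J = 6, D = 2, removing each variable's own equation.
G = -3 if K >= 2 else 3  [with K=0]  = 3
N = -G - D + 2  [with G=3, D=2]  = -3

-3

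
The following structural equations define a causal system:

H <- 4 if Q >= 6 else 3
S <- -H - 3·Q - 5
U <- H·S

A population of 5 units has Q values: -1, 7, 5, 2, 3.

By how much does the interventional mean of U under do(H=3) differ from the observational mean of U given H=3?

do(H=3) breaks H's dependence on Q. With H=3 fixed, U across the units is -15, -87, -69, -42, -51, mean -52.8.
Observing H=3 restricts to units where H's equation naturally yields 3: Q ∈ {-1, 5, 2, 3}. In that subpopulation U = -15, -69, -42, -51, mean -44.25.
Difference = -52.8 − (-44.25) = -8.55.

-8.55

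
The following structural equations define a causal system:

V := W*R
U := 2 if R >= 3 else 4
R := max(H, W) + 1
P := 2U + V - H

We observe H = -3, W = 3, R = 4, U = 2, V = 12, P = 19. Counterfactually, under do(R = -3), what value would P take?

2

The intervention breaks the incoming arrows to R: R := max(H, W) + 1 no longer applies, and R = -3.
U = 2 if R >= 3 else 4  [with R=-3]  = 4
V = W*R  [with W=3, R=-3]  = -9
P = 2U + V - H  [with U=4, V=-9, H=-3]  = 2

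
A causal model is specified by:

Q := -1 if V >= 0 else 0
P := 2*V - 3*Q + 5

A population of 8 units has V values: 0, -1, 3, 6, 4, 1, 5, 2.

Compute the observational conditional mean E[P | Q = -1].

14

Observing Q=-1 restricts to units where Q's equation naturally yields -1: V ∈ {0, 3, 6, 4, 1, 5, 2}. In that subpopulation P = 8, 14, 20, 16, 10, 18, 12, mean 14.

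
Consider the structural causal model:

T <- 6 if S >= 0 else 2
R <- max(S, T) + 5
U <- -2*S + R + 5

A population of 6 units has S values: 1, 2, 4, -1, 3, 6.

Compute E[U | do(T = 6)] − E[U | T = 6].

1.4

The intervention sets T=6 in all 6 units regardless of S. Recomputing U per unit gives 14, 12, 8, 18, 10, 4; average 11.
E[U|T=6] averages over only the 5 units with T=6 (S = 1, 2, 4, 3, 6): U = 14, 12, 8, 10, 4, mean 9.6.
Difference = 11 − 9.6 = 1.4.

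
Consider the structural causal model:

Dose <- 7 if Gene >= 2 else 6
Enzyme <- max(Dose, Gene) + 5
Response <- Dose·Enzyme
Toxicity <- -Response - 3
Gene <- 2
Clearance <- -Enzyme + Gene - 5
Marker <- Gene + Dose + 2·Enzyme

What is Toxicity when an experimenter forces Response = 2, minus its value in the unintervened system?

82

The intervention breaks the incoming arrows to Response: Response <- Dose·Enzyme no longer applies, and Response = 2.
Toxicity = -Response - 3  [with Response=2]  = -5
Without intervention: Dose = 7 if Gene >= 2 else 6  [with Gene=2]  = 7; Enzyme = max(Dose, Gene) + 5  [with Dose=7, Gene=2]  = 12; Response = Dose·Enzyme  [with Dose=7, Enzyme=12]  = 84; Toxicity = -Response - 3  [with Response=84]  = -87.
Change = -5 − (-87) = 82.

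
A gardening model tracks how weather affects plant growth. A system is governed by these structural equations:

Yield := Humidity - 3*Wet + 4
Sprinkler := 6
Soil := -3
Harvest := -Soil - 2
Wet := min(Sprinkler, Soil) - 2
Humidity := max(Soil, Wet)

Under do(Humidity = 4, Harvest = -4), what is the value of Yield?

23

Setting Humidity = 4, Harvest = -4 by intervention discards those variables' equations.
Wet = min(Sprinkler, Soil) - 2  [with Sprinkler=6, Soil=-3]  = -5
Yield = Humidity - 3*Wet + 4  [with Humidity=4, Wet=-5]  = 23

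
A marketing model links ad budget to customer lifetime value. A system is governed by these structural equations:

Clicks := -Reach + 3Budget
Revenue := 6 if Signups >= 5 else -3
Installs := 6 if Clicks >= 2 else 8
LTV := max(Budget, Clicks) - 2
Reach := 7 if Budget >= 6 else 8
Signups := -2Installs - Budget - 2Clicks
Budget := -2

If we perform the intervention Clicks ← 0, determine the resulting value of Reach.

Under do(Clicks=0), the mechanism Clicks := -Reach + 3Budget is discarded; Clicks is fixed at 0.
Since Reach is not a descendant of the intervened variable, it is unaffected.
Reach = 7 if Budget >= 6 else 8  [with Budget=-2]  = 8

8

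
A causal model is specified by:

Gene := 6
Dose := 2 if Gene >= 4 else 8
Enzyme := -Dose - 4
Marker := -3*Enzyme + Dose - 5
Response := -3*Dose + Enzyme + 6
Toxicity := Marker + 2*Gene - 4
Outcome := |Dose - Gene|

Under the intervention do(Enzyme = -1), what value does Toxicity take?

The intervention breaks the incoming arrows to Enzyme: Enzyme := -Dose - 4 no longer applies, and Enzyme = -1.
Dose = 2 if Gene >= 4 else 8  [with Gene=6]  = 2
Marker = -3*Enzyme + Dose - 5  [with Enzyme=-1, Dose=2]  = 0
Toxicity = Marker + 2*Gene - 4  [with Marker=0, Gene=6]  = 8

8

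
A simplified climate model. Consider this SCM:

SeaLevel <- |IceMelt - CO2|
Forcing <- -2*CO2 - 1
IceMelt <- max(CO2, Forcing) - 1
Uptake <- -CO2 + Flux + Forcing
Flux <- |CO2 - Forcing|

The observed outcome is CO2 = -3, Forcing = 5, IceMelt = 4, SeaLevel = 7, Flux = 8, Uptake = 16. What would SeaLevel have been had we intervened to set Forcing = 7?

Under do(Forcing=7), the mechanism Forcing <- -2*CO2 - 1 is discarded; Forcing is fixed at 7.
IceMelt = max(CO2, Forcing) - 1  [with CO2=-3, Forcing=7]  = 6
SeaLevel = |IceMelt - CO2|  [with IceMelt=6, CO2=-3]  = 9

9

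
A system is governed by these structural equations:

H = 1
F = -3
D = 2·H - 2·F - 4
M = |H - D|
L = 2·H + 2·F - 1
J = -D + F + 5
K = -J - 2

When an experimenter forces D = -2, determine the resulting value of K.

-6

The intervention breaks the incoming arrows to D: D = 2·H - 2·F - 4 no longer applies, and D = -2.
J = -D + F + 5  [with D=-2, F=-3]  = 4
K = -J - 2  [with J=4]  = -6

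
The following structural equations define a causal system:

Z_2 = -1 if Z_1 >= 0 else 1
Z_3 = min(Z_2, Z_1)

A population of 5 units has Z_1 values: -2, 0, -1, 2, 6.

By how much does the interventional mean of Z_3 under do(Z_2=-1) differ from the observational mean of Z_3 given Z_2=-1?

Under do(Z_2=-1), Z_2's equation is replaced by Z_2=-1 for every unit. Per-unit Z_3: -2, -1, -1, -1, -1. Mean = -1.2.
Observing Z_2=-1 restricts to units where Z_2's equation naturally yields -1: Z_1 ∈ {0, 2, 6}. In that subpopulation Z_3 = -1, -1, -1, mean -1.
Difference = -1.2 − (-1) = -0.2.

-0.2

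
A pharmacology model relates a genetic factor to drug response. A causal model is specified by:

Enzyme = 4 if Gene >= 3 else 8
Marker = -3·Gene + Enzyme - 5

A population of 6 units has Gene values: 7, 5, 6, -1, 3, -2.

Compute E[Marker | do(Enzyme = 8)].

-6

The intervention sets Enzyme=8 in all 6 units regardless of Gene. Recomputing Marker per unit gives -18, -12, -15, 6, -6, 9; average -6.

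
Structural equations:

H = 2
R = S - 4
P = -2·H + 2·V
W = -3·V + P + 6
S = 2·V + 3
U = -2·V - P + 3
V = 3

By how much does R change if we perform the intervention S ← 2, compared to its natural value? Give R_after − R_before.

do(S=2) replaces the equation S = 2·V + 3 with the constant S = 2.
R = S - 4  [with S=2]  = -2
Without intervention: S = 2·V + 3  [with V=3]  = 9; R = S - 4  [with S=9]  = 5.
Change = -2 − 5 = -7.

-7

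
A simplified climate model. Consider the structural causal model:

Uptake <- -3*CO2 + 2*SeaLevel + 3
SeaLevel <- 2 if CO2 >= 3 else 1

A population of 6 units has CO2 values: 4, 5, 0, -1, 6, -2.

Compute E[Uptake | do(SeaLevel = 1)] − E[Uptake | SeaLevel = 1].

-9

Under do(SeaLevel=1), SeaLevel's equation is replaced by SeaLevel=1 for every unit. Per-unit Uptake: -7, -10, 5, 8, -13, 11. Mean = -1.
E[Uptake|SeaLevel=1] averages over only the 3 units with SeaLevel=1 (CO2 = 0, -1, -2): Uptake = 5, 8, 11, mean 8.
Difference = -1 − 8 = -9.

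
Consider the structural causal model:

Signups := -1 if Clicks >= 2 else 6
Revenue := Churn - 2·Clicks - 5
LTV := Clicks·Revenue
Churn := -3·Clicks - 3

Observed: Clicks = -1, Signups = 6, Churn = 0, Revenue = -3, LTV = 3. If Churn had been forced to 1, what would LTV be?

do(Churn=1) replaces the equation Churn := -3·Clicks - 3 with the constant Churn = 1.
Revenue = Churn - 2·Clicks - 5  [with Churn=1, Clicks=-1]  = -2
LTV = Clicks·Revenue  [with Clicks=-1, Revenue=-2]  = 2

2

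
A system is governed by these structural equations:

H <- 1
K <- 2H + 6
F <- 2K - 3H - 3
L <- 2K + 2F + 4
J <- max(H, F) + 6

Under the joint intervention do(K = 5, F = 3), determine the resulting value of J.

9

Setting K = 5, F = 3 by intervention discards those variables' equations.
J = max(H, F) + 6  [with H=1, F=3]  = 9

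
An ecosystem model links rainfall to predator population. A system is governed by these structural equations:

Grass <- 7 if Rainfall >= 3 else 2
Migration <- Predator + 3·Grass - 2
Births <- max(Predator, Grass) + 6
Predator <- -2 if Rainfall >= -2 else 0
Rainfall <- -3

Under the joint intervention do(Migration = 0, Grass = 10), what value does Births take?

16

Setting Migration = 0, Grass = 10 by intervention discards those variables' equations.
Predator = -2 if Rainfall >= -2 else 0  [with Rainfall=-3]  = 0
Births = max(Predator, Grass) + 6  [with Predator=0, Grass=10]  = 16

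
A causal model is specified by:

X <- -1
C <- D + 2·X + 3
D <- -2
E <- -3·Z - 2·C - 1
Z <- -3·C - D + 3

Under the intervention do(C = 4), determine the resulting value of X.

Under do(C=4), the mechanism C <- D + 2·X + 3 is discarded; C is fixed at 4.
X is not downstream of the intervention, so its value is determined by the original equations.

-1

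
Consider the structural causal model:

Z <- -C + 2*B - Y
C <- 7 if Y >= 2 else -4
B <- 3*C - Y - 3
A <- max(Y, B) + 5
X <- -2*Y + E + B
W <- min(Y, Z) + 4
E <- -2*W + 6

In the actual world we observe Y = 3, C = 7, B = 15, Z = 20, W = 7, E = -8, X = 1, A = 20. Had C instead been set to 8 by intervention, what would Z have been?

25

Under do(C=8), the mechanism C <- 7 if Y >= 2 else -4 is discarded; C is fixed at 8.
B = 3*C - Y - 3  [with C=8, Y=3]  = 18
Z = -C + 2*B - Y  [with C=8, B=18, Y=3]  = 25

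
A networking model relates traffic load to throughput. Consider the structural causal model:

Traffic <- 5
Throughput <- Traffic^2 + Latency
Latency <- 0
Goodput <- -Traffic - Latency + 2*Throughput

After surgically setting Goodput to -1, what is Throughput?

25

Under do(Goodput=-1), the mechanism Goodput <- -Traffic - Latency + 2*Throughput is discarded; Goodput is fixed at -1.
Since Throughput is not a descendant of the intervened variable, it is unaffected.
Throughput = Traffic^2 + Latency  [with Traffic=5, Latency=0]  = 25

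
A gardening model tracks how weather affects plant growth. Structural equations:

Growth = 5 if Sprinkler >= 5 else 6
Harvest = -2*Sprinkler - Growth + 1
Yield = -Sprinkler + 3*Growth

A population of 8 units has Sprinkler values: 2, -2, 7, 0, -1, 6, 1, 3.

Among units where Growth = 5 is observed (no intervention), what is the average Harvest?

-17

Observing Growth=5 restricts to units where Growth's equation naturally yields 5: Sprinkler ∈ {7, 6}. In that subpopulation Harvest = -18, -16, mean -17.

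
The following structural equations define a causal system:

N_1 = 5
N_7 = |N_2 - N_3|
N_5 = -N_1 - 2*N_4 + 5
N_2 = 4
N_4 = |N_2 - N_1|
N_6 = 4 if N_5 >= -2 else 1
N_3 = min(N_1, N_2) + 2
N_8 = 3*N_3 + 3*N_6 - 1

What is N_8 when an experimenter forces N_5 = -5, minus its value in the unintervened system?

do(N_5=-5) replaces the equation N_5 = -N_1 - 2*N_4 + 5 with the constant N_5 = -5.
N_3 = min(N_1, N_2) + 2  [with N_1=5, N_2=4]  = 6
N_6 = 4 if N_5 >= -2 else 1  [with N_5=-5]  = 1
N_8 = 3*N_3 + 3*N_6 - 1  [with N_3=6, N_6=1]  = 20
Without intervention: N_3 = min(N_1, N_2) + 2  [with N_1=5, N_2=4]  = 6; N_4 = |N_2 - N_1|  [with N_2=4, N_1=5]  = 1; N_5 = -N_1 - 2*N_4 + 5  [with N_1=5, N_4=1]  = -2; N_6 = 4 if N_5 >= -2 else 1  [with N_5=-2]  = 4; N_8 = 3*N_3 + 3*N_6 - 1  [with N_3=6, N_6=4]  = 29.
Change = 20 − 29 = -9.

-9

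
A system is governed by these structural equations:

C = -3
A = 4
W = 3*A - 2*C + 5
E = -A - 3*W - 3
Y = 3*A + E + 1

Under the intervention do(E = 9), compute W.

23

Under do(E=9), the mechanism E = -A - 3*W - 3 is discarded; E is fixed at 9.
Since W is not a descendant of the intervened variable, it is unaffected.
W = 3*A - 2*C + 5  [with A=4, C=-3]  = 23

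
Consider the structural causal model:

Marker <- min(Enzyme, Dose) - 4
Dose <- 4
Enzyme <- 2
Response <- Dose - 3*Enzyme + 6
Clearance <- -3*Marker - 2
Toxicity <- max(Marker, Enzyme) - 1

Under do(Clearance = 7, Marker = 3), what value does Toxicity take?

Under do(Clearance = 7, Marker = 3), each intervened variable's structural equation is replaced by its fixed value.
Toxicity = max(Marker, Enzyme) - 1  [with Marker=3, Enzyme=2]  = 2

2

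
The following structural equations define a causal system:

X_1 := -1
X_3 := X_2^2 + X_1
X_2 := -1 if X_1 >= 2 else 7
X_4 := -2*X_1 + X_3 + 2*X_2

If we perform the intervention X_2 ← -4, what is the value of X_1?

Under do(X_2=-4), the mechanism X_2 := -1 if X_1 >= 2 else 7 is discarded; X_2 is fixed at -4.
X_1 is not downstream of the intervention, so its value is determined by the original equations.

-1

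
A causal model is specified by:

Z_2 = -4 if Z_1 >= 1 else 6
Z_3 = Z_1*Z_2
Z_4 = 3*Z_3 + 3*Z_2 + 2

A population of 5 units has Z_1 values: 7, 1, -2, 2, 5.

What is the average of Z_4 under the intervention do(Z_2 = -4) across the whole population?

-41.2

The intervention sets Z_2=-4 in all 5 units regardless of Z_1. Recomputing Z_4 per unit gives -94, -22, 14, -34, -70; average -41.2.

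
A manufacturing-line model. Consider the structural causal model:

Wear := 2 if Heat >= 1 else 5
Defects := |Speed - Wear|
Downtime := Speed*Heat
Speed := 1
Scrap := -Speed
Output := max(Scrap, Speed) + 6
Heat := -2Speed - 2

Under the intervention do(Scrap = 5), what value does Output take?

The intervention breaks the incoming arrows to Scrap: Scrap := -Speed no longer applies, and Scrap = 5.
Output = max(Scrap, Speed) + 6  [with Scrap=5, Speed=1]  = 11

11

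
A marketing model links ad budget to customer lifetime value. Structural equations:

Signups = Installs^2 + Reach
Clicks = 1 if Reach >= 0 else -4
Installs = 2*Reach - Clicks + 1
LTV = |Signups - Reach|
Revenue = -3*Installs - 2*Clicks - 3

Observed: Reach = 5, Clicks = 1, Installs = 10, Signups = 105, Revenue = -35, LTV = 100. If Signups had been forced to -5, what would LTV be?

Under do(Signups=-5), the mechanism Signups = Installs^2 + Reach is discarded; Signups is fixed at -5.
LTV = |Signups - Reach|  [with Signups=-5, Reach=5]  = 10

10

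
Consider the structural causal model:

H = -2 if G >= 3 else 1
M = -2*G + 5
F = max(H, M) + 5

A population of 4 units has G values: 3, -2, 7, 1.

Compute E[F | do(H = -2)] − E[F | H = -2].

3.75

do(H=-2) breaks H's dependence on G. With H=-2 fixed, F across the units is 4, 14, 3, 8, mean 7.25.
E[F|H=-2] averages over only the 2 units with H=-2 (G = 3, 7): F = 4, 3, mean 3.5.
Difference = 7.25 − 3.5 = 3.75.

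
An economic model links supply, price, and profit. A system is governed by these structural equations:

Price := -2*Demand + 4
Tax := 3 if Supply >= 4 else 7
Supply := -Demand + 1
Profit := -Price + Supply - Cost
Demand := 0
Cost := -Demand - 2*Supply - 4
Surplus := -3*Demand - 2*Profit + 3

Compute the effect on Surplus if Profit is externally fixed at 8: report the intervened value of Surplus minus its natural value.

-10

Intervening sets Profit = 8 and removes its equation (Profit := -Price + Supply - Cost).
Surplus = -3*Demand - 2*Profit + 3  [with Demand=0, Profit=8]  = -13
Without intervention: Price = -2*Demand + 4  [with Demand=0]  = 4; Supply = -Demand + 1  [with Demand=0]  = 1; Cost = -Demand - 2*Supply - 4  [with Demand=0, Supply=1]  = -6; Profit = -Price + Supply - Cost  [with Price=4, Supply=1, Cost=-6]  = 3; Surplus = -3*Demand - 2*Profit + 3  [with Demand=0, Profit=3]  = -3.
Change = -13 − (-3) = -10.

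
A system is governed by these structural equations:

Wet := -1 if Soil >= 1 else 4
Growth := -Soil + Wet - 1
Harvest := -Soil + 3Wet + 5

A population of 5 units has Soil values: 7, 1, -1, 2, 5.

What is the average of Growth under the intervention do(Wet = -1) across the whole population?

The intervention sets Wet=-1 in all 5 units regardless of Soil. Recomputing Growth per unit gives -9, -3, -1, -4, -7; average -4.8.

-4.8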